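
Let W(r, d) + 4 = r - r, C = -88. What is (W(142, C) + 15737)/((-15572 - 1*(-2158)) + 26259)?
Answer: 15733/12845 ≈ 1.2248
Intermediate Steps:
W(r, d) = -4 (W(r, d) = -4 + (r - r) = -4 + 0 = -4)
(W(142, C) + 15737)/((-15572 - 1*(-2158)) + 26259) = (-4 + 15737)/((-15572 - 1*(-2158)) + 26259) = 15733/((-15572 + 2158) + 26259) = 15733/(-13414 + 26259) = 15733/12845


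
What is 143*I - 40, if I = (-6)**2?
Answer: 5108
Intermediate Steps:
I = 36
143*I - 40 = 143*36 - 40 = 5148 - 40 = 5108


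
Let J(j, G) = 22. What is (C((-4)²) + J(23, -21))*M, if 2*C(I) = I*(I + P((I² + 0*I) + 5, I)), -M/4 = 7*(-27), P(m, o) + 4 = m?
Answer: 1667736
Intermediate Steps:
P(m, o) = -4 + m
M = 756 (M = -28*(-27) = -4*(-189) = 756)
C(I) = I*(1 + I + I²)/2 (C(I) = (I*(I + (-4 + ((I² + 0*I) + 5))))/2 = (I*(I + (-4 + ((I² + 0) + 5))))/2 = (I*(I + (-4 + (I² + 5))))/2 = (I*(I + (-4 + (5 + I²))))/2 = (I*(I + (1 + I²)))/2 = (I*(1 + I + I²))/2 = I*(1 + I + I²)/2)
(C((-4)²) + J(23, -21))*M = ((½)*(-4)²*(1 + (-4)² + ((-4)²)²) + 22)*756 = ((½)*16*(1 + 16 + 16²) + 22)*756 = ((½)*16*(1 + 16 + 256) + 22)*756 = ((½)*16*273 + 22)*756 = (2184 + 22)*756 = 2206*756 = 1667736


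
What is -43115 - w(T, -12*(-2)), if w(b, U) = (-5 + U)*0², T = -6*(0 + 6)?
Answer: -43115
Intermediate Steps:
T = -36 (T = -6*6 = -36)
w(b, U) = 0 (w(b, U) = (-5 + U)*0 = 0)
-43115 - w(T, -12*(-2)) = -43115 - 1*0 = -43115 + 0 = -43115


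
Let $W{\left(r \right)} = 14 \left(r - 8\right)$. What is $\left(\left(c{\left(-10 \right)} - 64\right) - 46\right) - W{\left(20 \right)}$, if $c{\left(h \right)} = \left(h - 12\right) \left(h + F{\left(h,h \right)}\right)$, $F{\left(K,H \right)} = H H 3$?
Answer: $-6658$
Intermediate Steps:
$F{\left(K,H \right)} = 3 H^{2}$ ($F{\left(K,H \right)} = H^{2} \cdot 3 = 3 H^{2}$)
$W{\left(r \right)} = -112 + 14 r$ ($W{\left(r \right)} = 14 \left(-8 + r\right) = -112 + 14 r$)
$c{\left(h \right)} = \left(-12 + h\right) \left(h + 3 h^{2}\right)$ ($c{\left(h \right)} = \left(h - 12\right) \left(h + 3 h^{2}\right) = \left(-12 + h\right) \left(h + 3 h^{2}\right)$)
$\left(\left(c{\left(-10 \right)} - 64\right) - 46\right) - W{\left(20 \right)} = \left(\left(- 10 \left(-12 - -350 + 3 \left(-10\right)^{2}\right) - 64\right) - 46\right) - \left(-112 + 14 \cdot 20\right) = \left(\left(- 10 \left(-12 + 350 + 3 \cdot 100\right) - 64\right) - 46\right) - \left(-112 + 280\right) = \left(\left(- 10 \left(-12 + 350 + 300\right) - 64\right) - 46\right) - 168 = \left(\left(\left(-10\right) 638 - 64\right) - 46\right) - 168 = \left(\left(-6380 - 64\right) - 46\right) - 168 = \left(-6444 - 46\right) - 168 = -6490 - 168 = -6658$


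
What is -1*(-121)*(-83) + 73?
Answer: -9970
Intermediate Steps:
-1*(-121)*(-83) + 73 = 121*(-83) + 73 = -10043 + 73 = -9970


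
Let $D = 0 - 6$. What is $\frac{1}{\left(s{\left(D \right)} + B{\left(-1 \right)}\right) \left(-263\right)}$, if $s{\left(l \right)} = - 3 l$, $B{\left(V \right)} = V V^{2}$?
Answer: $- \frac{1}{4471} \approx -0.00022366$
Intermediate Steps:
$D = -6$ ($D = 0 - 6 = -6$)
$B{\left(V \right)} = V^{3}$
$\frac{1}{\left(s{\left(D \right)} + B{\left(-1 \right)}\right) \left(-263\right)} = \frac{1}{\left(\left(-3\right) \left(-6\right) + \left(-1\right)^{3}\right) \left(-263\right)} = \frac{1}{\left(18 - 1\right) \left(-263\right)} = \frac{1}{17 \left(-263\right)} = \frac{1}{-4471} = - \frac{1}{4471}$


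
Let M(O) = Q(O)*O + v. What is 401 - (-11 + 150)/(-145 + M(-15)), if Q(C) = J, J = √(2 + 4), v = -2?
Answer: 2714764/6753 - 695*√6/6753 ≈ 401.76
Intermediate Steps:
J = √6 ≈ 2.4495
Q(C) = √6
M(O) = -2 + O*√6 (M(O) = √6*O - 2 = O*√6 - 2 = -2 + O*√6)
401 - (-11 + 150)/(-145 + M(-15)) = 401 - (-11 + 150)/(-145 + (-2 - 15*√6)) = 401 - 139/(-147 - 15*√6)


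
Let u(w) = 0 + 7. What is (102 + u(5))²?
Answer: 11881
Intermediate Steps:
u(w) = 7
(102 + u(5))² = (102 + 7)² = 109² = 11881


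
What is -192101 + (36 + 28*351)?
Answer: -182237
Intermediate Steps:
-192101 + (36 + 28*351) = -192101 + (36 + 9828) = -192101 + 9864 = -182237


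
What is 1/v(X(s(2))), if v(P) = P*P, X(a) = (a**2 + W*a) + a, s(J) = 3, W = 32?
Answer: 1/11664 ≈ 8.5734e-5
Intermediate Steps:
X(a) = a**2 + 33*a (X(a) = (a**2 + 32*a) + a = a**2 + 33*a)
v(P) = P**2
1/v(X(s(2))) = 1/((3*(33 + 3))**2) = 1/((3*36)**2) = 1/(108**2) = 1/11664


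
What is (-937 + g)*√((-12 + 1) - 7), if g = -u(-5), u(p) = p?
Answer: -2796*I*√2 ≈ -3954.1*I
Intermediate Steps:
g = 5 (g = -1*(-5) = 5)
(-937 + g)*√((-12 + 1) - 7) = (-937 + 5)*√((-12 + 1) - 7) = -932*√(-11 - 7) = -2796*I*√2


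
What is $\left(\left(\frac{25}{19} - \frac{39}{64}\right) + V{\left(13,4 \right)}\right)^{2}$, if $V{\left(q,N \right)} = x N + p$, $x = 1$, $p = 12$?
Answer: $\frac{412699225}{1478656} \approx 279.1$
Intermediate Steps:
$V{\left(q,N \right)} = 12 + N$ ($V{\left(q,N \right)} = 1 N + 12 = N + 12 = 12 + N$)
$\left(\left(\frac{25}{19} - \frac{39}{64}\right) + V{\left(13,4 \right)}\right)^{2} = \left(\left(\frac{25}{19} - \frac{39}{64}\right) + \left(12 + 4\right)\right)^{2} = \left(\left(25 \cdot \frac{1}{19} - \frac{39}{64}\right) + 16\right)^{2} = \left(\left(\frac{25}{19} - \frac{39}{64}\right) + 16\right)^{2} = \left(\frac{859}{1216} + 16\right)^{2} = \left(\frac{20315}{1216}\right)^{2} = \frac{412699225}{1478656}$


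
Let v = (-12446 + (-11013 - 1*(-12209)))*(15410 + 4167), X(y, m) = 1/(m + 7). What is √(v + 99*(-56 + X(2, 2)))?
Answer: I*√220246783 ≈ 14841.0*I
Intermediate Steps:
X(y, m) = 1/(7 + m)
v = -220241250 (v = (-12446 + (-11013 + 12209))*19577 = (-12446 + 1196)*19577 = -11250*19577 = -220241250)
√(v + 99*(-56 + X(2, 2))) = √(-220241250 + 99*(-56 + 1/(7 + 2))) = √(-220241250 + 99*(-56 + 1/9)) = √(-220241250 + 99*(-56 + ⅑)) = √(-220241250 + 99*(-503/9)) = √(-220241250 - 5533) = √(-220246783) = I*√220246783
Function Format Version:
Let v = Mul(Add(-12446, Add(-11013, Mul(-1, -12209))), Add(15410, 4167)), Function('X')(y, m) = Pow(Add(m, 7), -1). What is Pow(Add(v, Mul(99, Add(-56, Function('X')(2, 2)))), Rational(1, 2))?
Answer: Mul(I, Pow(220246783, Rational(1, 2))) ≈ Mul(14841., I)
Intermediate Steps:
Function('X')(y, m) = Pow(Add(7, m), -1)
v = -220241250 (v = Mul(Add(-12446, Add(-11013, 12209)), 19577) = Mul(Add(-12446, 1196), 19577) = Mul(-11250, 19577) = -220241250)
Pow(Add(v, Mul(99, Add(-56, Function('X')(2, 2)))), Rational(1, 2)) = Pow(Add(-220241250, Mul(99, Add(-56, Pow(Add(7, 2), -1)))), Rational(1, 2)) = Pow(Add(-220241250, Mul(99, Add(-56, Pow(9, -1)))), Rational(1, 2)) = Pow(Add(-220241250, Mul(99, Add(-56, Rational(1, 9)))), Rational(1, 2)) = Pow(Add(-220241250, Mul(99, Rational(-503, 9))), Rational(1, 2)) = Pow(Add(-220241250, -5533), Rational(1, 2)) = Pow(-220246783, Rational(1, 2)) = Mul(I, Pow(220246783, Rational(1, 2)))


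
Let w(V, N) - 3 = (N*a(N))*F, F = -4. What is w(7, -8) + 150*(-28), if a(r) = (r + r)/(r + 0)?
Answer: -4133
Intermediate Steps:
a(r) = 2 (a(r) = (2*r)/r = 2)
w(V, N) = 3 - 8*N (w(V, N) = 3 + (N*2)*(-4) = 3 + (2*N)*(-4) = 3 - 8*N)
w(7, -8) + 150*(-28) = (3 - 8*(-8)) + 150*(-28) = (3 + 64) - 4200 = 67 - 4200 = -4133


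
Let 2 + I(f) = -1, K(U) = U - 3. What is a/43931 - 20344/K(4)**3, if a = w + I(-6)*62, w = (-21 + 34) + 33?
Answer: -893732404/43931 ≈ -20344.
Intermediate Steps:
K(U) = -3 + U
I(f) = -3 (I(f) = -2 - 1 = -3)
w = 46 (w = 13 + 33 = 46)
a = -140 (a = 46 - 3*62 = 46 - 186 = -140)
a/43931 - 20344/K(4)**3 = -140/43931 - 20344/(-3 + 4)**3 = -140*1/43931 - 20344/(1**3) = -140/43931 - 20344/1 = -140/43931 - 20344*1 = -140/43931 - 20344 = -893732404/43931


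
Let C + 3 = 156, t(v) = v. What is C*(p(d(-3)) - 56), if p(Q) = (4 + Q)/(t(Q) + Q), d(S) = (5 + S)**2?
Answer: -8415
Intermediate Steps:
C = 153 (C = -3 + 156 = 153)
p(Q) = (4 + Q)/(2*Q) (p(Q) = (4 + Q)/(Q + Q) = (4 + Q)/((2*Q)) = (4 + Q)*(1/(2*Q)) = (4 + Q)/(2*Q))
C*(p(d(-3)) - 56) = 153*((4 + (5 - 3)**2)/(2*((5 - 3)**2)) - 56) = 153*((4 + 2**2)/(2*(2**2)) - 56) = 153*((1/2)*(4 + 4)/4 - 56) = 153*((1/2)*(1/4)*8 - 56) = 153*(1 - 56) = 153*(-55) = -8415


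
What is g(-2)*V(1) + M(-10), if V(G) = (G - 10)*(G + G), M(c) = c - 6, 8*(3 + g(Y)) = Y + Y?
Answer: 47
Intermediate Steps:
g(Y) = -3 + Y/4 (g(Y) = -3 + (Y + Y)/8 = -3 + (2*Y)/8 = -3 + Y/4)
M(c) = -6 + c
V(G) = 2*G*(-10 + G) (V(G) = (-10 + G)*(2*G) = 2*G*(-10 + G))
g(-2)*V(1) + M(-10) = (-3 + (1/4)*(-2))*(2*1*(-10 + 1)) + (-6 - 10) = (-3 - 1/2)*(2*1*(-9)) - 16 = -7/2*(-18) - 16 = 63 - 16 = 47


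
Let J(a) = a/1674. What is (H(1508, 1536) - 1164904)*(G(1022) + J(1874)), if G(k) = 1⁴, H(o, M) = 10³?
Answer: -688255232/279 ≈ -2.4669e+6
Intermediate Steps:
J(a) = a/1674 (J(a) = a*(1/1674) = a/1674)
H(o, M) = 1000
G(k) = 1
(H(1508, 1536) - 1164904)*(G(1022) + J(1874)) = (1000 - 1164904)*(1 + (1/1674)*1874) = -1163904*(1 + 937/837) = -1163904*1774/837 = -688255232/279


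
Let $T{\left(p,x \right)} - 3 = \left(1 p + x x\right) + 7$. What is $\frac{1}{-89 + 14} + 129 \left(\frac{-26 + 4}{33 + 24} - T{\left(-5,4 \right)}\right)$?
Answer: $- \frac{3931294}{1425} \approx -2758.8$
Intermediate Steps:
$T{\left(p,x \right)} = 10 + p + x^{2}$ ($T{\left(p,x \right)} = 3 + \left(\left(1 p + x x\right) + 7\right) = 3 + \left(\left(p + x^{2}\right) + 7\right) = 3 + \left(7 + p + x^{2}\right) = 10 + p + x^{2}$)
$\frac{1}{-89 + 14} + 129 \left(\frac{-26 + 4}{33 + 24} - T{\left(-5,4 \right)}\right) = \frac{1}{-89 + 14} + 129 \left(\frac{-26 + 4}{33 + 24} - \left(10 - 5 + 4^{2}\right)\right) = \frac{1}{-75} + 129 \left(- \frac{22}{57} - \left(10 - 5 + 16\right)\right) = - \frac{1}{75} + 129 \left(\left(-22\right) \frac{1}{57} - 21\right) = - \frac{1}{75} + 129 \left(- \frac{22}{57} - 21\right) = - \frac{1}{75} + 129 \left(- \frac{1219}{57}\right) = - \frac{1}{75} - \frac{52417}{19} = - \frac{3931294}{1425}$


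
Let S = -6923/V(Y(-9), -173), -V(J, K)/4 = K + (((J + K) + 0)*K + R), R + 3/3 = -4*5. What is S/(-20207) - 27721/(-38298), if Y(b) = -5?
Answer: 11427184049291/15787308794400 ≈ 0.72382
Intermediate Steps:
R = -21 (R = -1 - 4*5 = -1 - 20 = -21)
V(J, K) = 84 - 4*K - 4*K*(J + K) (V(J, K) = -4*(K + (((J + K) + 0)*K - 21)) = -4*(K + ((J + K)*K - 21)) = -4*(K + (K*(J + K) - 21)) = -4*(K + (-21 + K*(J + K))) = -4*(-21 + K + K*(J + K)) = 84 - 4*K - 4*K*(J + K))
S = 6923/122400 (S = -6923/(84 - 4*(-173) - 4*(-173)**2 - 4*(-5)*(-173)) = -6923/(84 + 692 - 4*29929 - 3460) = -6923/(84 + 692 - 119716 - 3460) = -6923/(-122400) = -6923*(-1/122400) = 6923/122400 ≈ 0.056560)
S/(-20207) - 27721/(-38298) = (6923/122400)/(-20207) - 27721/(-38298) = (6923/122400)*(-1/20207) - 27721*(-1/38298) = -6923/2473336800 + 27721/38298 = 11427184049291/15787308794400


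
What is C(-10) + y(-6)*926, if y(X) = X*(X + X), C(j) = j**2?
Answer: 66772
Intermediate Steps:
y(X) = 2*X**2 (y(X) = X*(2*X) = 2*X**2)
C(-10) + y(-6)*926 = (-10)**2 + (2*(-6)**2)*926 = 100 + (2*36)*926 = 100 + 72*926 = 100 + 66672 = 66772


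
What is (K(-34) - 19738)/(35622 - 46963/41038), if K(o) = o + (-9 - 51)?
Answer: -813865616/1461808673 ≈ -0.55675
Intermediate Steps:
K(o) = -60 + o (K(o) = o - 60 = -60 + o)
(K(-34) - 19738)/(35622 - 46963/41038) = ((-60 - 34) - 19738)/(35622 - 46963/41038) = (-94 - 19738)/(35622 - 46963*1/41038) = -19832/(35622 - 46963/41038) = -19832/1461808673/41038 = -19832*41038/1461808673 = -813865616/1461808673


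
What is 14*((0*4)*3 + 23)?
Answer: 322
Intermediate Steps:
14*((0*4)*3 + 23) = 14*(0*3 + 23) = 14*(0 + 23) = 14*23 = 322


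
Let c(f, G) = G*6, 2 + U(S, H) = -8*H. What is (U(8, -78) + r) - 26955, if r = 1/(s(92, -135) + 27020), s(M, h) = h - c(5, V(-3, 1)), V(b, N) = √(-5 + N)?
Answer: -19033581088992/722803369 + 12*I/722803369 ≈ -26333.0 + 1.6602e-8*I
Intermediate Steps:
U(S, H) = -2 - 8*H
c(f, G) = 6*G
s(M, h) = h - 12*I (s(M, h) = h - 6*√(-5 + 1) = h - 6*√(-4) = h - 6*2*I = h - 12*I)
r = (26885 + 12*I)/722803369 (r = 1/((-135 - 12*I) + 27020) = 1/(26885 - 12*I) = (26885 + 12*I)/722803369 ≈ 3.7195e-5 + 1.6602e-8*I)
(U(8, -78) + r) - 26955 = ((-2 - 8*(-78)) + (26885/722803369 + 12*I/722803369)) - 26955 = ((-2 + 624) + (26885/722803369 + 12*I/722803369)) - 26955 = (622 + (26885/722803369 + 12*I/722803369)) - 26955 = (449583722403/722803369 + 12*I/722803369) - 26955 = -19033581088992/722803369 + 12*I/722803369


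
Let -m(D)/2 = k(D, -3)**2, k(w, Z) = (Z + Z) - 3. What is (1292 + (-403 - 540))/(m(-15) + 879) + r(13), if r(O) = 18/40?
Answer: 13433/14340 ≈ 0.93675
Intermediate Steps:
r(O) = 9/20 (r(O) = 18*(1/40) = 9/20)
k(w, Z) = -3 + 2*Z (k(w, Z) = 2*Z - 3 = -3 + 2*Z)
m(D) = -162 (m(D) = -2*(-3 + 2*(-3))**2 = -2*(-3 - 6)**2 = -2*(-9)**2 = -2*81 = -162)
(1292 + (-403 - 540))/(m(-15) + 879) + r(13) = (1292 + (-403 - 540))/(-162 + 879) + 9/20 = (1292 - 943)/717 + 9/20 = 349*(1/717) + 9/20 = 349/717 + 9/20 = 13433/14340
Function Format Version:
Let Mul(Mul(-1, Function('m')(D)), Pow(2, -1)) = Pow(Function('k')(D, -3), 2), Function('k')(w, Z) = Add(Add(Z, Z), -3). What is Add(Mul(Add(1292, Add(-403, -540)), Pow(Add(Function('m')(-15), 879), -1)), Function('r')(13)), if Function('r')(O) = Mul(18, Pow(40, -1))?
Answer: Rational(13433, 14340) ≈ 0.93675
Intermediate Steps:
Function('r')(O) = Rational(9, 20) (Function('r')(O) = Mul(18, Rational(1, 40)) = Rational(9, 20))
Function('k')(w, Z) = Add(-3, Mul(2, Z)) (Function('k')(w, Z) = Add(Mul(2, Z), -3) = Add(-3, Mul(2, Z)))
Function('m')(D) = -162 (Function('m')(D) = Mul(-2, Pow(Add(-3, Mul(2, -3)), 2)) = Mul(-2, Pow(Add(-3, -6), 2)) = Mul(-2, Pow(-9, 2)) = Mul(-2, 81) = -162)
Add(Mul(Add(1292, Add(-403, -540)), Pow(Add(Function('m')(-15), 879), -1)), Function('r')(13)) = Add(Mul(Add(1292, Add(-403, -540)), Pow(Add(-162, 879), -1)), Rational(9, 20)) = Add(Mul(Add(1292, -943), Pow(717, -1)), Rational(9, 20)) = Add(Mul(349, Rational(1, 717)), Rational(9, 20)) = Add(Rational(349, 717), Rational(9, 20)) = Rational(13433, 14340)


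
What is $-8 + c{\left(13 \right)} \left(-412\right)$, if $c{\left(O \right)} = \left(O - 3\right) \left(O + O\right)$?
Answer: $-107128$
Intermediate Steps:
$c{\left(O \right)} = 2 O \left(-3 + O\right)$ ($c{\left(O \right)} = \left(-3 + O\right) 2 O = 2 O \left(-3 + O\right)$)
$-8 + c{\left(13 \right)} \left(-412\right) = -8 + 2 \cdot 13 \left(-3 + 13\right) \left(-412\right) = -8 + 2 \cdot 13 \cdot 10 \left(-412\right) = -8 + 260 \left(-412\right) = -8 - 107120 = -107128$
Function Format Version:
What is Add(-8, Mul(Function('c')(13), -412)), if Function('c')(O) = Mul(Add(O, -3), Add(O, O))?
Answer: -107128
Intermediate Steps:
Function('c')(O) = Mul(2, O, Add(-3, O)) (Function('c')(O) = Mul(Add(-3, O), Mul(2, O)) = Mul(2, O, Add(-3, O)))
Add(-8, Mul(Function('c')(13), -412)) = Add(-8, Mul(Mul(2, 13, Add(-3, 13)), -412)) = Add(-8, Mul(Mul(2, 13, 10), -412)) = Add(-8, Mul(260, -412)) = Add(-8, -107120) = -107128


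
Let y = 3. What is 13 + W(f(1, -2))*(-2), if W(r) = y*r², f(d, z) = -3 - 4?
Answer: -281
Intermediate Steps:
f(d, z) = -7
W(r) = 3*r²
13 + W(f(1, -2))*(-2) = 13 + (3*(-7)²)*(-2) = 13 + (3*49)*(-2) = 13 + 147*(-2) = 13 - 294 = -281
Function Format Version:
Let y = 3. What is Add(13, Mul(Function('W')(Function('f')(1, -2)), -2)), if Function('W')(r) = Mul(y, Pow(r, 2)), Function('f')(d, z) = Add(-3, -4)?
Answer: -281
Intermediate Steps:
Function('f')(d, z) = -7
Function('W')(r) = Mul(3, Pow(r, 2))
Add(13, Mul(Function('W')(Function('f')(1, -2)), -2)) = Add(13, Mul(Mul(3, Pow(-7, 2)), -2)) = Add(13, Mul(Mul(3, 49), -2)) = Add(13, Mul(147, -2)) = Add(13, -294) = -281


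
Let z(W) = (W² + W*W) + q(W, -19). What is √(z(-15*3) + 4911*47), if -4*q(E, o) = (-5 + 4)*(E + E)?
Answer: √939378/2 ≈ 484.61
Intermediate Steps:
q(E, o) = E/2 (q(E, o) = -(-5 + 4)*(E + E)/4 = -(-1)*2*E/4 = -(-1)*E/2 = E/2)
z(W) = W/2 + 2*W² (z(W) = (W² + W*W) + W/2 = (W² + W²) + W/2 = 2*W² + W/2 = W/2 + 2*W²)
√(z(-15*3) + 4911*47) = √((-15*3)*(1 + 4*(-15*3))/2 + 4911*47) = √((½)*(-45)*(1 + 4*(-45)) + 230817) = √((½)*(-45)*(1 - 180) + 230817) = √((½)*(-45)*(-179) + 230817) = √(8055/2 + 230817) = √(469689/2) = √939378/2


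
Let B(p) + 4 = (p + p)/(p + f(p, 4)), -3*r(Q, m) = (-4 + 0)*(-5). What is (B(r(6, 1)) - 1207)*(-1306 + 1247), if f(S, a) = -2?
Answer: 927657/13 ≈ 71358.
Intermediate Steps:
r(Q, m) = -20/3 (r(Q, m) = -(-4 + 0)*(-5)/3 = -(-4)*(-5)/3 = -⅓*20 = -20/3)
B(p) = -4 + 2*p/(-2 + p) (B(p) = -4 + (p + p)/(p - 2) = -4 + (2*p)/(-2 + p) = -4 + 2*p/(-2 + p))
(B(r(6, 1)) - 1207)*(-1306 + 1247) = (2*(4 - 1*(-20/3))/(-2 - 20/3) - 1207)*(-1306 + 1247) = (2*(4 + 20/3)/(-26/3) - 1207)*(-59) = (2*(-3/26)*(32/3) - 1207)*(-59) = (-32/13 - 1207)*(-59) = -15723/13*(-59) = 927657/13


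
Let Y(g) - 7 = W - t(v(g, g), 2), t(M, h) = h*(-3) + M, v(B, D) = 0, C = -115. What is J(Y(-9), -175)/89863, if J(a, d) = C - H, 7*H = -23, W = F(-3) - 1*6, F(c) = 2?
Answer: -782/629041 ≈ -0.0012432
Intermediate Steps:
t(M, h) = M - 3*h (t(M, h) = -3*h + M = M - 3*h)
W = -4 (W = 2 - 1*6 = 2 - 6 = -4)
H = -23/7 (H = (⅐)*(-23) = -23/7 ≈ -3.2857)
Y(g) = 9 (Y(g) = 7 + (-4 - (0 - 3*2)) = 7 + (-4 - (0 - 6)) = 7 + (-4 - 1*(-6)) = 7 + (-4 + 6) = 7 + 2 = 9)
J(a, d) = -782/7 (J(a, d) = -115 - 1*(-23/7) = -115 + 23/7 = -782/7)
J(Y(-9), -175)/89863 = -782/7/89863 = -782/7*1/89863 = -782/629041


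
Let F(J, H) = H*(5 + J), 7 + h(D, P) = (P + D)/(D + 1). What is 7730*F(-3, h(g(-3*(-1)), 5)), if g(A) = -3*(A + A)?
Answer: -1638760/17 ≈ -96398.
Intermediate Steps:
g(A) = -6*A
h(D, P) = -7 + (D + P)/(1 + D) (h(D, P) = -7 + (P + D)/(D + 1) = -7 + (D + P)/(1 + D))
7730*F(-3, h(g(-3*(-1)), 5)) = 7730*(((-7 + 5 - (-36)*(-3*(-1)))/(1 - (-18)*(-1)))*(5 - 3)) = 7730*(((-7 + 5 - (-36)*3)/(1 - 6*3))*2) = 7730*(((-7 + 5 - 6*(-18))/(1 - 18))*2) = 7730*(((-7 + 5 + 108)/(-17))*2) = 7730*(-1/17*106*2) = 7730*(-106/17*2) = 7730*(-212/17) = -1638760/17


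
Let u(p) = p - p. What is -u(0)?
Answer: 0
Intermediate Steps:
u(p) = 0
-u(0) = -1*0 = 0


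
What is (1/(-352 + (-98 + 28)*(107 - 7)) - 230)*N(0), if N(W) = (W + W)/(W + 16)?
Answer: 0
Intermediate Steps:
N(W) = 2*W/(16 + W) (N(W) = (2*W)/(16 + W) = 2*W/(16 + W))
(1/(-352 + (-98 + 28)*(107 - 7)) - 230)*N(0) = (1/(-352 + (-98 + 28)*(107 - 7)) - 230)*(2*0/(16 + 0)) = (1/(-352 - 70*100) - 230)*(2*0/16) = (1/(-352 - 7000) - 230)*(2*0*(1/16)) = (1/(-7352) - 230)*0 = (-1/7352 - 230)*0 = -1690961/7352*0 = 0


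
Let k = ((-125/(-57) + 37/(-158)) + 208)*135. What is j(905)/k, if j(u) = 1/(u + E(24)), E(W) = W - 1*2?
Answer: 3002/78878434635 ≈ 3.8059e-8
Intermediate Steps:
E(W) = -2 + W (E(W) = W - 2 = -2 + W)
j(u) = 1/(22 + u) (j(u) = 1/(u + (-2 + 24)) = 1/(u + 22) = 1/(22 + u))
k = 85090005/3002 (k = ((-125*(-1/57) + 37*(-1/158)) + 208)*135 = ((125/57 - 37/158) + 208)*135 = (17641/9006 + 208)*135 = (1890889/9006)*135 = 85090005/3002 ≈ 28344.)
j(905)/k = 1/((22 + 905)*(85090005/3002)) = (3002/85090005)/927 = (1/927)*(3002/85090005) = 3002/78878434635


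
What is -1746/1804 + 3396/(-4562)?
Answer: -3522909/2057462 ≈ -1.7123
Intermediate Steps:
-1746/1804 + 3396/(-4562) = -1746*1/1804 + 3396*(-1/4562) = -873/902 - 1698/2281 = -3522909/2057462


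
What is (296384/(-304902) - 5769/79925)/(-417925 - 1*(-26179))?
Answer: 12723735419/4773286400471550 ≈ 2.6656e-6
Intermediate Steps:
(296384/(-304902) - 5769/79925)/(-417925 - 1*(-26179)) = (296384*(-1/304902) - 5769*1/79925)/(-417925 + 26179) = (-148192/152451 - 5769/79925)/(-391746) = -12723735419/12184646175*(-1/391746) = 12723735419/4773286400471550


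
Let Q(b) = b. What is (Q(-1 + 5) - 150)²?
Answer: 21316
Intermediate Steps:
(Q(-1 + 5) - 150)² = ((-1 + 5) - 150)² = (4 - 150)² = (-146)² = 21316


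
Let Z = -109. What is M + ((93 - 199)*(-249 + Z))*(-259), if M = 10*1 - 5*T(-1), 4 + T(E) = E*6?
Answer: -9828472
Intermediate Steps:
T(E) = -4 + 6*E (T(E) = -4 + E*6 = -4 + 6*E)
M = 60 (M = 10*1 - 5*(-4 + 6*(-1)) = 10 - 5*(-4 - 6) = 10 - 5*(-10) = 10 + 50 = 60)
M + ((93 - 199)*(-249 + Z))*(-259) = 60 + ((93 - 199)*(-249 - 109))*(-259) = 60 - 106*(-358)*(-259) = 60 + 37948*(-259) = 60 - 9828532 = -9828472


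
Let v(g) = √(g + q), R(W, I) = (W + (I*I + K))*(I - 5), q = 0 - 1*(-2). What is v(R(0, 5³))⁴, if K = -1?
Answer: 3515182513924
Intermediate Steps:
q = 2 (q = 0 + 2 = 2)
R(W, I) = (-5 + I)*(-1 + W + I²) (R(W, I) = (W + (I*I - 1))*(I - 5) = (W + (I² - 1))*(-5 + I) = (W + (-1 + I²))*(-5 + I) = (-1 + W + I²)*(-5 + I) = (-5 + I)*(-1 + W + I²))
v(g) = √(2 + g) (v(g) = √(g + 2) = √(2 + g))
v(R(0, 5³))⁴ = (√(2 + (5 + (5³)³ - 1*5³ - 5*0 - 5*(5³)² + 5³*0)))⁴ = (√(2 + (5 + 125³ - 1*125 + 0 - 5*125² + 125*0)))⁴ = (√(2 + (5 + 1953125 - 125 + 0 - 5*15625 + 0)))⁴ = (√(2 + (5 + 1953125 - 125 + 0 - 78125 + 0)))⁴ = (√(2 + 1874880))⁴ = (√1874882)⁴ = 3515182513924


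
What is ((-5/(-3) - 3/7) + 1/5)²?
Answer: 22801/11025 ≈ 2.0681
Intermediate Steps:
((-5/(-3) - 3/7) + 1/5)² = ((-5*(-⅓) - 3*⅐) + ⅕)² = ((5/3 - 3/7) + ⅕)² = (26/21 + ⅕)² = (151/105)² = 22801/11025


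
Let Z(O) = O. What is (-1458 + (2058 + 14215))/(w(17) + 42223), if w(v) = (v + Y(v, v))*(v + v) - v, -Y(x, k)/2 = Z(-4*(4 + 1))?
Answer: 14815/44144 ≈ 0.33561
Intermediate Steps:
Y(x, k) = 40 (Y(x, k) = -(-8)*(4 + 1) = -(-8)*5 = -2*(-20) = 40)
w(v) = -v + 2*v*(40 + v) (w(v) = (v + 40)*(v + v) - v = (40 + v)*(2*v) - v = 2*v*(40 + v) - v = -v + 2*v*(40 + v))
(-1458 + (2058 + 14215))/(w(17) + 42223) = (-1458 + (2058 + 14215))/(17*(79 + 2*17) + 42223) = (-1458 + 16273)/(17*(79 + 34) + 42223) = 14815/(17*113 + 42223) = 14815/(1921 + 42223) = 14815/44144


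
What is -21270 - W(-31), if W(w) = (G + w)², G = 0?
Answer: -22231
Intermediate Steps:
W(w) = w² (W(w) = (0 + w)² = w²)
-21270 - W(-31) = -21270 - 1*(-31)² = -21270 - 1*961 = -21270 - 961 = -22231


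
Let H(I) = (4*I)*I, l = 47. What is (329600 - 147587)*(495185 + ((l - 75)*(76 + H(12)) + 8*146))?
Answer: 87019869261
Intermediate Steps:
H(I) = 4*I**2
(329600 - 147587)*(495185 + ((l - 75)*(76 + H(12)) + 8*146)) = (329600 - 147587)*(495185 + ((47 - 75)*(76 + 4*12**2) + 8*146)) = 182013*(495185 + (-28*(76 + 4*144) + 1168)) = 182013*(495185 + (-28*(76 + 576) + 1168)) = 182013*(495185 + (-28*652 + 1168)) = 182013*(495185 + (-18256 + 1168)) = 182013*(495185 - 17088) = 182013*478097 = 87019869261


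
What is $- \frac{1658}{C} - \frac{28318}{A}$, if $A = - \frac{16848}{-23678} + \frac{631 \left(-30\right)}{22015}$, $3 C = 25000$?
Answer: $\frac{9225838505815283}{48322387500} \approx 1.9092 \cdot 10^{5}$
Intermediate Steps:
$C = \frac{25000}{3}$ ($C = \frac{1}{3} \cdot 25000 = \frac{25000}{3} \approx 8333.3$)
$A = - \frac{7731582}{52127117}$ ($A = \left(-16848\right) \left(- \frac{1}{23678}\right) - \frac{3786}{4403} = \frac{8424}{11839} - \frac{3786}{4403} = - \frac{7731582}{52127117} \approx -0.14832$)
$- \frac{1658}{C} - \frac{28318}{A} = - \frac{1658}{\frac{25000}{3}} - \frac{28318}{- \frac{7731582}{52127117}} = \left(-1658\right) \frac{3}{25000} - - \frac{738067849603}{3865791} = - \frac{2487}{12500} + \frac{738067849603}{3865791} = \frac{9225838505815283}{48322387500}$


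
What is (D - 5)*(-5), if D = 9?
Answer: -20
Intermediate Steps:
(D - 5)*(-5) = (9 - 5)*(-5) = 4*(-5) = -20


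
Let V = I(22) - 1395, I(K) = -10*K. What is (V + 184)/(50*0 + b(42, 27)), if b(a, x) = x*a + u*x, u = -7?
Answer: -53/35 ≈ -1.5143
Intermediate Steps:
V = -1615 (V = -10*22 - 1395 = -220 - 1395 = -1615)
b(a, x) = -7*x + a*x (b(a, x) = x*a - 7*x = a*x - 7*x = -7*x + a*x)
(V + 184)/(50*0 + b(42, 27)) = (-1615 + 184)/(50*0 + 27*(-7 + 42)) = -1431/(0 + 27*35) = -1431/(0 + 945) = -1431/945 = -1431*1/945 = -53/35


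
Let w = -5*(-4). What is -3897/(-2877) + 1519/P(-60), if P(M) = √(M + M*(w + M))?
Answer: 1299/959 + 1519*√65/390 ≈ 32.756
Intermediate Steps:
w = 20
P(M) = √(M + M*(20 + M))
-3897/(-2877) + 1519/P(-60) = -3897/(-2877) + 1519/(√(-60*(21 - 60))) = -3897*(-1/2877) + 1519/(√(-60*(-39))) = 1299/959 + 1519/(√2340) = 1299/959 + 1519/((6*√65)) = 1299/959 + 1519*(√65/390) = 1299/959 + 1519*√65/390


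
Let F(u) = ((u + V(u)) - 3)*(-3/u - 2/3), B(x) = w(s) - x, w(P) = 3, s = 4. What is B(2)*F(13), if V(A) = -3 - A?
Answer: 70/13 ≈ 5.3846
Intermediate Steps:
B(x) = 3 - x
F(u) = 4 + 18/u (F(u) = ((u + (-3 - u)) - 3)*(-3/u - 2/3) = (-3 - 3)*(-3/u - 2*⅓) = -6*(-3/u - ⅔) = -6*(-⅔ - 3/u) = 4 + 18/u)
B(2)*F(13) = (3 - 1*2)*(4 + 18/13) = (3 - 2)*(4 + 18*(1/13)) = 1*(4 + 18/13) = 1*(70/13) = 70/13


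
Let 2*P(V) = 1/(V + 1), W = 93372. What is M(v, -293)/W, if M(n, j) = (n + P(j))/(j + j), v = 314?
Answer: -61125/10651379776 ≈ -5.7387e-6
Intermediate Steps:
P(V) = 1/(2*(1 + V)) (P(V) = 1/(2*(V + 1)) = 1/(2*(1 + V)))
M(n, j) = (n + 1/(2*(1 + j)))/(2*j) (M(n, j) = (n + 1/(2*(1 + j)))/(j + j) = (n + 1/(2*(1 + j)))/((2*j)) = (n + 1/(2*(1 + j)))*(1/(2*j)) = (n + 1/(2*(1 + j)))/(2*j))
M(v, -293)/W = ((¼)*(1 + 2*314*(1 - 293))/(-293*(1 - 293)))/93372 = ((¼)*(-1/293)*(1 + 2*314*(-292))/(-292))*(1/93372) = ((¼)*(-1/293)*(-1/292)*(1 - 183376))*(1/93372) = ((¼)*(-1/293)*(-1/292)*(-183375))*(1/93372) = -183375/342224*1/93372 = -61125/10651379776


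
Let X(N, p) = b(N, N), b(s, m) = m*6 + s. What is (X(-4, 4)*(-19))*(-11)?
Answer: -5852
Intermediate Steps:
b(s, m) = s + 6*m (b(s, m) = 6*m + s = s + 6*m)
X(N, p) = 7*N (X(N, p) = N + 6*N = 7*N)
(X(-4, 4)*(-19))*(-11) = ((7*(-4))*(-19))*(-11) = -28*(-19)*(-11) = 532*(-11) = -5852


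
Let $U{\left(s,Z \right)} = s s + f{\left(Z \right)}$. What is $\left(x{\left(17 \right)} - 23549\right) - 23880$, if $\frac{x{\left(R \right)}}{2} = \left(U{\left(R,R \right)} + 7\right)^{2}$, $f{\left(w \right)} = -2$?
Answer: $125443$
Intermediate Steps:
$U{\left(s,Z \right)} = -2 + s^{2}$ ($U{\left(s,Z \right)} = s s - 2 = s^{2} - 2 = -2 + s^{2}$)
$x{\left(R \right)} = 2 \left(5 + R^{2}\right)^{2}$ ($x{\left(R \right)} = 2 \left(\left(-2 + R^{2}\right) + 7\right)^{2} = 2 \left(5 + R^{2}\right)^{2}$)
$\left(x{\left(17 \right)} - 23549\right) - 23880 = \left(2 \left(5 + 17^{2}\right)^{2} - 23549\right) - 23880 = \left(2 \left(5 + 289\right)^{2} - 23549\right) - 23880 = \left(2 \cdot 294^{2} - 23549\right) - 23880 = \left(2 \cdot 86436 - 23549\right) - 23880 = \left(172872 - 23549\right) - 23880 = 149323 - 23880 = 125443$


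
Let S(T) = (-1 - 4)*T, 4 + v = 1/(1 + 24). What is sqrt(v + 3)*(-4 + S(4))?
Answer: -48*I*sqrt(6)/5 ≈ -23.515*I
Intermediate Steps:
v = -99/25 (v = -4 + 1/(1 + 24) = -4 + 1/25 = -99/25 ≈ -3.9600)
S(T) = -5*T
sqrt(v + 3)*(-4 + S(4)) = sqrt(-99/25 + 3)*(-4 - 5*4) = sqrt(-24/25)*(-4 - 20) = (2*I*sqrt(6)/5)*(-24) = -48*I*sqrt(6)/5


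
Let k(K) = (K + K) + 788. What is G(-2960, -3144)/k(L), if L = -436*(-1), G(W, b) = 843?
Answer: 843/1660 ≈ 0.50783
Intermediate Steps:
L = 436
k(K) = 788 + 2*K (k(K) = 2*K + 788 = 788 + 2*K)
G(-2960, -3144)/k(L) = 843/(788 + 2*436) = 843/(788 + 872) = 843/1660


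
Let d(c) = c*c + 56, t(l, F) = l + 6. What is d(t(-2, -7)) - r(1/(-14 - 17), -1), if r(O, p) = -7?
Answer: 79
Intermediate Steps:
t(l, F) = 6 + l
d(c) = 56 + c² (d(c) = c² + 56 = 56 + c²)
d(t(-2, -7)) - r(1/(-14 - 17), -1) = (56 + (6 - 2)²) - 1*(-7) = (56 + 4²) + 7 = (56 + 16) + 7 = 72 + 7 = 79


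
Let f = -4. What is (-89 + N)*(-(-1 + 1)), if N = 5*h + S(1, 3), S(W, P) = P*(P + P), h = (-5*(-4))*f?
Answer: 0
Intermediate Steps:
h = -80 (h = -5*(-4)*(-4) = 20*(-4) = -80)
S(W, P) = 2*P² (S(W, P) = P*(2*P) = 2*P²)
N = -382 (N = 5*(-80) + 2*3² = -400 + 2*9 = -400 + 18 = -382)
(-89 + N)*(-(-1 + 1)) = (-89 - 382)*(-(-1 + 1)) = -(-471)*0 = -471*0 = 0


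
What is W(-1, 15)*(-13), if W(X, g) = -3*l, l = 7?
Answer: 273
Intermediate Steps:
W(X, g) = -21 (W(X, g) = -3*7 = -21)
W(-1, 15)*(-13) = -21*(-13) = 273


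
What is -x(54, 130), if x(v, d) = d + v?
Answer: -184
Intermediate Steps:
-x(54, 130) = -(130 + 54) = -1*184 = -184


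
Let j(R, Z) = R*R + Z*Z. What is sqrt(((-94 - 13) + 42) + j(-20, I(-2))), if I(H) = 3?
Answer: 2*sqrt(86) ≈ 18.547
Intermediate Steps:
j(R, Z) = R**2 + Z**2
sqrt(((-94 - 13) + 42) + j(-20, I(-2))) = sqrt(((-94 - 13) + 42) + ((-20)**2 + 3**2)) = sqrt((-107 + 42) + (400 + 9)) = sqrt(-65 + 409) = sqrt(344) = 2*sqrt(86)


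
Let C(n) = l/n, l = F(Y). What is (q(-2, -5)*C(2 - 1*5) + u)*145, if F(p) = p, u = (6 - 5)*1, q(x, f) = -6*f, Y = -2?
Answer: 3045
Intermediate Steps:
u = 1 (u = 1*1 = 1)
l = -2
C(n) = -2/n
(q(-2, -5)*C(2 - 1*5) + u)*145 = ((-6*(-5))*(-2/(2 - 1*5)) + 1)*145 = (30*(-2/(2 - 5)) + 1)*145 = (30*(-2/(-3)) + 1)*145 = (30*(-2*(-⅓)) + 1)*145 = (30*(⅔) + 1)*145 = (20 + 1)*145 = 21*145 = 3045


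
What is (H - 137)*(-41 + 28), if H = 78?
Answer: 767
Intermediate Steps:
(H - 137)*(-41 + 28) = (78 - 137)*(-41 + 28) = -59*(-13) = 767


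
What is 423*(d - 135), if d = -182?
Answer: -134091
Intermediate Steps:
423*(d - 135) = 423*(-182 - 135) = 423*(-317) = -134091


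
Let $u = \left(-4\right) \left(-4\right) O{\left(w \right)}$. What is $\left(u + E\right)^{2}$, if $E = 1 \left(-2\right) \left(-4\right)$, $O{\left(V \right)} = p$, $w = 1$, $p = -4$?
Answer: $3136$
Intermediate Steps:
$O{\left(V \right)} = -4$
$E = 8$ ($E = \left(-2\right) \left(-4\right) = 8$)
$u = -64$ ($u = \left(-4\right) \left(-4\right) \left(-4\right) = 16 \left(-4\right) = -64$)
$\left(u + E\right)^{2} = \left(-64 + 8\right)^{2} = \left(-56\right)^{2} = 3136$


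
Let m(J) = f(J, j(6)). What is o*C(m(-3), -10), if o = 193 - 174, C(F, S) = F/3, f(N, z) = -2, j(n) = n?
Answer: -38/3 ≈ -12.667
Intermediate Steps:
m(J) = -2
C(F, S) = F/3 (C(F, S) = F*(⅓) = F/3)
o = 19
o*C(m(-3), -10) = 19*((⅓)*(-2)) = 19*(-⅔) = -38/3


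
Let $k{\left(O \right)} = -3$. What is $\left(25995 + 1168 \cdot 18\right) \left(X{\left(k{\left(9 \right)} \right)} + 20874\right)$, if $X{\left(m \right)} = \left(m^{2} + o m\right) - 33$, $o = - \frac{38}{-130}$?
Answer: $\frac{63719819667}{65} \approx 9.803 \cdot 10^{8}$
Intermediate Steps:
$o = \frac{19}{65}$ ($o = \left(-38\right) \left(- \frac{1}{130}\right) = \frac{19}{65} \approx 0.29231$)
$X{\left(m \right)} = -33 + m^{2} + \frac{19 m}{65}$ ($X{\left(m \right)} = \left(m^{2} + \frac{19 m}{65}\right) - 33 = -33 + m^{2} + \frac{19 m}{65}$)
$\left(25995 + 1168 \cdot 18\right) \left(X{\left(k{\left(9 \right)} \right)} + 20874\right) = \left(25995 + 1168 \cdot 18\right) \left(\left(-33 + \left(-3\right)^{2} + \frac{19}{65} \left(-3\right)\right) + 20874\right) = \left(25995 + 21024\right) \left(\left(-33 + 9 - \frac{57}{65}\right) + 20874\right) = 47019 \left(- \frac{1617}{65} + 20874\right) = 47019 \cdot \frac{1355193}{65} = \frac{63719819667}{65}$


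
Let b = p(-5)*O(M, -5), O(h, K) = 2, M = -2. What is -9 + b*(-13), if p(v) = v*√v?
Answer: -9 + 130*I*√5 ≈ -9.0 + 290.69*I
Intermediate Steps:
p(v) = v^(3/2)
b = -10*I*√5 (b = (-5)^(3/2)*2 = -5*I*√5*2 = -10*I*√5 ≈ -22.361*I)
-9 + b*(-13) = -9 - 10*I*√5*(-13) = -9 + 130*I*√5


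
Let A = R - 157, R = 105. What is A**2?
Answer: 2704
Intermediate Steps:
A = -52 (A = 105 - 157 = -52)
A**2 = (-52)**2 = 2704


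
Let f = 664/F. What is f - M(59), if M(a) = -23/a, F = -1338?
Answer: -4201/39471 ≈ -0.10643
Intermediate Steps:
f = -332/669 (f = 664/(-1338) = 664*(-1/1338) = -332/669 ≈ -0.49626)
f - M(59) = -332/669 - (-23)/59 = -332/669 - 1*(-23/59) = -332/669 + 23/59 = -4201/39471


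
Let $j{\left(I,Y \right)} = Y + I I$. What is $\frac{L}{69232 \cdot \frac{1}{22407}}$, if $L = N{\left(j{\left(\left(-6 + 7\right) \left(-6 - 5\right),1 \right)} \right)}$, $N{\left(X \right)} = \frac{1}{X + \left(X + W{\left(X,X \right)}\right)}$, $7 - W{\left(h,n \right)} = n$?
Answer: $\frac{7469}{2976976} \approx 0.0025089$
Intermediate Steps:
$W{\left(h,n \right)} = 7 - n$
$j{\left(I,Y \right)} = Y + I^{2}$
$N{\left(X \right)} = \frac{1}{7 + X}$ ($N{\left(X \right)} = \frac{1}{X + \left(X - \left(-7 + X\right)\right)} = \frac{1}{X + 7} = \frac{1}{7 + X}$)
$L = \frac{1}{129}$ ($L = \frac{1}{7 + \left(1 + \left(\left(-6 + 7\right) \left(-6 - 5\right)\right)^{2}\right)} = \frac{1}{7 + \left(1 + \left(1 \left(-11\right)\right)^{2}\right)} = \frac{1}{7 + \left(1 + \left(-11\right)^{2}\right)} = \frac{1}{7 + \left(1 + 121\right)} = \frac{1}{7 + 122} = \frac{1}{129} \approx 0.0077519$)
$\frac{L}{69232 \cdot \frac{1}{22407}} = \frac{1}{129 \cdot \frac{69232}{22407}} = \frac{1}{129} \cdot \frac{22407}{69232} = \frac{7469}{2976976}$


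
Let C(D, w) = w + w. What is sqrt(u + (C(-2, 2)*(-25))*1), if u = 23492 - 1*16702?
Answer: sqrt(6690) ≈ 81.792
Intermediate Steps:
u = 6790 (u = 23492 - 16702 = 6790)
C(D, w) = 2*w
sqrt(u + (C(-2, 2)*(-25))*1) = sqrt(6790 + ((2*2)*(-25))*1) = sqrt(6790 + (4*(-25))*1) = sqrt(6790 - 100*1) = sqrt(6790 - 100) = sqrt(6690)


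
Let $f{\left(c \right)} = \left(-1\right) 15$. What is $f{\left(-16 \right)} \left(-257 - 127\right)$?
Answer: $5760$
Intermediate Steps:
$f{\left(c \right)} = -15$
$f{\left(-16 \right)} \left(-257 - 127\right) = - 15 \left(-257 - 127\right) = \left(-15\right) \left(-384\right) = 5760$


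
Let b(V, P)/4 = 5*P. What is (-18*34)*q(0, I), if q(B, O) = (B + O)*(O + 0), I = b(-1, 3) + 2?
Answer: -2352528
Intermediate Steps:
b(V, P) = 20*P (b(V, P) = 4*(5*P) = 20*P)
I = 62 (I = 20*3 + 2 = 60 + 2 = 62)
q(B, O) = O*(B + O) (q(B, O) = (B + O)*O = O*(B + O))
(-18*34)*q(0, I) = (-18*34)*(62*(0 + 62)) = -37944*62 = -612*3844 = -2352528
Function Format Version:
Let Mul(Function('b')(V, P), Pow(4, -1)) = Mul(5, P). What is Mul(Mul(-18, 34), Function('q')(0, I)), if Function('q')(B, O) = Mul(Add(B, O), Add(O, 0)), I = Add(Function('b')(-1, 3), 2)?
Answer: -2352528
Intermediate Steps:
Function('b')(V, P) = Mul(20, P) (Function('b')(V, P) = Mul(4, Mul(5, P)) = Mul(20, P))
I = 62 (I = Add(Mul(20, 3), 2) = Add(60, 2) = 62)
Function('q')(B, O) = Mul(O, Add(B, O)) (Function('q')(B, O) = Mul(Add(B, O), O) = Mul(O, Add(B, O)))
Mul(Mul(-18, 34), Function('q')(0, I)) = Mul(Mul(-18, 34), Mul(62, Add(0, 62))) = Mul(-612, Mul(62, 62)) = Mul(-612, 3844) = -2352528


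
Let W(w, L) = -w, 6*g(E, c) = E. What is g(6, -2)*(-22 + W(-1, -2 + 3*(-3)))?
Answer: -21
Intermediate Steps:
g(E, c) = E/6
g(6, -2)*(-22 + W(-1, -2 + 3*(-3))) = ((⅙)*6)*(-22 - 1*(-1)) = 1*(-22 + 1) = 1*(-21) = -21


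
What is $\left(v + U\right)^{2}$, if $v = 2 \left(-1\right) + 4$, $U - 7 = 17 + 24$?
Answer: $2500$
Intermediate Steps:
$U = 48$ ($U = 7 + \left(17 + 24\right) = 7 + 41 = 48$)
$v = 2$ ($v = -2 + 4 = 2$)
$\left(v + U\right)^{2} = \left(2 + 48\right)^{2} = 50^{2} = 2500$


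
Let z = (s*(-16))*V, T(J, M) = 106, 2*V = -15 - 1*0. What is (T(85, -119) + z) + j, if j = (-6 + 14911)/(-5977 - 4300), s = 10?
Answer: 13406857/10277 ≈ 1304.5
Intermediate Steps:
V = -15/2 (V = (-15 - 1*0)/2 = (-15 + 0)/2 = (½)*(-15) = -15/2 ≈ -7.5000)
j = -14905/10277 (j = 14905/(-10277) = 14905*(-1/10277) = -14905/10277 ≈ -1.4503)
z = 1200 (z = (10*(-16))*(-15/2) = -160*(-15/2) = 1200)
(T(85, -119) + z) + j = (106 + 1200) - 14905/10277 = 1306 - 14905/10277 = 13406857/10277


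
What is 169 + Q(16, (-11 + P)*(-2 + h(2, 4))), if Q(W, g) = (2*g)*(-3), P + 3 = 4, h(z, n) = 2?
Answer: 169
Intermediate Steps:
P = 1 (P = -3 + 4 = 1)
Q(W, g) = -6*g
169 + Q(16, (-11 + P)*(-2 + h(2, 4))) = 169 - 6*(-11 + 1)*(-2 + 2) = 169 - (-60)*0 = 169 - 6*0 = 169 + 0 = 169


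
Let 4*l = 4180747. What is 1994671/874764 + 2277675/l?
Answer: 16308927174037/3657166968708 ≈ 4.4594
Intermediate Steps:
l = 4180747/4 (l = (1/4)*4180747 = 4180747/4 ≈ 1.0452e+6)
1994671/874764 + 2277675/l = 1994671/874764 + 2277675/(4180747/4) = 1994671*(1/874764) + 2277675*(4/4180747) = 1994671/874764 + 9110700/4180747 = 16308927174037/3657166968708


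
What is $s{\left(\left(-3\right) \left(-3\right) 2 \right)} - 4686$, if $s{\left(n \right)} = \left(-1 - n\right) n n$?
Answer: $-10842$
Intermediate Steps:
$s{\left(n \right)} = n^{2} \left(-1 - n\right)$ ($s{\left(n \right)} = n \left(-1 - n\right) n = n^{2} \left(-1 - n\right)$)
$s{\left(\left(-3\right) \left(-3\right) 2 \right)} - 4686 = \left(\left(-3\right) \left(-3\right) 2\right)^{2} \left(-1 - \left(-3\right) \left(-3\right) 2\right) - 4686 = \left(9 \cdot 2\right)^{2} \left(-1 - 9 \cdot 2\right) - 4686 = 18^{2} \left(-1 - 18\right) - 4686 = 324 \left(-1 - 18\right) - 4686 = 324 \left(-19\right) - 4686 = -6156 - 4686 = -10842$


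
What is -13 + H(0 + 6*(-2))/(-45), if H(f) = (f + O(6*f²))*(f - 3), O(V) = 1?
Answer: -50/3 ≈ -16.667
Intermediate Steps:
H(f) = (1 + f)*(-3 + f) (H(f) = (f + 1)*(f - 3) = (1 + f)*(-3 + f))
-13 + H(0 + 6*(-2))/(-45) = -13 + (-3 + (0 + 6*(-2))² - 2*(0 + 6*(-2)))/(-45) = -13 - (-3 + (0 - 12)² - 2*(0 - 12))/45 = -13 - (-3 + (-12)² - 2*(-12))/45 = -13 - (-3 + 144 + 24)/45 = -13 - 1/45*165 = -13 - 11/3 = -50/3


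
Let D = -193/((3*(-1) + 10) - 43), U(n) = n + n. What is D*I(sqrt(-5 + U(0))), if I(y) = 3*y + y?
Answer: 193*I*sqrt(5)/9 ≈ 47.951*I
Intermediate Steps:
U(n) = 2*n
I(y) = 4*y
D = 193/36 (D = -193/((-3 + 10) - 43) = -193/(7 - 43) = -193/(-36) = -193*(-1/36) = 193/36 ≈ 5.3611)
D*I(sqrt(-5 + U(0))) = 193*(4*sqrt(-5 + 2*0))/36 = 193*(4*sqrt(-5 + 0))/36 = 193*(4*sqrt(-5))/36 = 193*(4*(I*sqrt(5)))/36 = 193*(4*I*sqrt(5))/36 = 193*I*sqrt(5)/9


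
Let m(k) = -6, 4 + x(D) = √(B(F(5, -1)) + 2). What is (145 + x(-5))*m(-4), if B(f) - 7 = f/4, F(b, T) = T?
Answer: -846 - 3*√35 ≈ -863.75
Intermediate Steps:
B(f) = 7 + f/4
x(D) = -4 + √35/2 (x(D) = -4 + √((7 + (¼)*(-1)) + 2) = -4 + √((7 - ¼) + 2) = -4 + √(27/4 + 2) = -4 + √(35/4) = -4 + √35/2)
(145 + x(-5))*m(-4) = (145 + (-4 + √35/2))*(-6) = (141 + √35/2)*(-6) = -846 - 3*√35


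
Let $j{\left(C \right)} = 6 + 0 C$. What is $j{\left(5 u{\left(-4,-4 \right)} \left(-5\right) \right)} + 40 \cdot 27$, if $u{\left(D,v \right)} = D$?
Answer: $1086$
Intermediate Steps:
$j{\left(C \right)} = 6$ ($j{\left(C \right)} = 6 + 0 = 6$)
$j{\left(5 u{\left(-4,-4 \right)} \left(-5\right) \right)} + 40 \cdot 27 = 6 + 40 \cdot 27 = 6 + 1080 = 1086$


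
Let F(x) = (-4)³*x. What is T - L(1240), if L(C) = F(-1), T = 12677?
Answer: 12613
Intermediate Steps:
F(x) = -64*x
L(C) = 64 (L(C) = -64*(-1) = 64)
T - L(1240) = 12677 - 1*64 = 12677 - 64 = 12613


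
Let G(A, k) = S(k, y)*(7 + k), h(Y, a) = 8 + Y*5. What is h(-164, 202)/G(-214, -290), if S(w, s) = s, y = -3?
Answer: -812/849 ≈ -0.95642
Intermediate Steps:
h(Y, a) = 8 + 5*Y
G(A, k) = -21 - 3*k (G(A, k) = -3*(7 + k) = -21 - 3*k)
h(-164, 202)/G(-214, -290) = (8 + 5*(-164))/(-21 - 3*(-290)) = (8 - 820)/(-21 + 870) = -812/849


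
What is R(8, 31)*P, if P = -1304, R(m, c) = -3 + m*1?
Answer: -6520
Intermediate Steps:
R(m, c) = -3 + m
R(8, 31)*P = (-3 + 8)*(-1304) = 5*(-1304) = -6520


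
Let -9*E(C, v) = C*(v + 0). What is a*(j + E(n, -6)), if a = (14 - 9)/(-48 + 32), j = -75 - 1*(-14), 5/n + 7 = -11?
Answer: 2065/108 ≈ 19.120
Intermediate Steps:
n = -5/18 (n = 5/(-7 - 11) = 5/(-18) = 5*(-1/18) = -5/18 ≈ -0.27778)
E(C, v) = -C*v/9 (E(C, v) = -C*(v + 0)/9 = -C*v/9)
j = -61 (j = -75 + 14 = -61)
a = -5/16 (a = 5/(-16) = 5*(-1/16) = -5/16 ≈ -0.31250)
a*(j + E(n, -6)) = -5*(-61 - 1/9*(-5/18)*(-6))/16 = -5*(-61 - 5/27)/16 = -5/16*(-1652/27) = 2065/108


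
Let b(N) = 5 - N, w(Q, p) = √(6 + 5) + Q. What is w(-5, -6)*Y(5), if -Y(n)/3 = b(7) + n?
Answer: 45 - 9*√11 ≈ 15.150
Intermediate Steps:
w(Q, p) = Q + √11 (w(Q, p) = √11 + Q = Q + √11)
Y(n) = 6 - 3*n (Y(n) = -3*((5 - 1*7) + n) = -3*((5 - 7) + n) = -3*(-2 + n) = 6 - 3*n)
w(-5, -6)*Y(5) = (-5 + √11)*(6 - 3*5) = (-5 + √11)*(6 - 15) = (-5 + √11)*(-9) = 45 - 9*√11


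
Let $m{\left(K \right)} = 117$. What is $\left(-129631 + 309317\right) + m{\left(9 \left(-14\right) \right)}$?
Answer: $179803$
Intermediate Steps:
$\left(-129631 + 309317\right) + m{\left(9 \left(-14\right) \right)} = \left(-129631 + 309317\right) + 117 = 179686 + 117 = 179803$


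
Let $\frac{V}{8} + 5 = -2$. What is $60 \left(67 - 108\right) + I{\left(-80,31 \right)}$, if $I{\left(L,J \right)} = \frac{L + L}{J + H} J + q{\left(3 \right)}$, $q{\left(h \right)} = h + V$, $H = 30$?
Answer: $- \frac{158253}{61} \approx -2594.3$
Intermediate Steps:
$V = -56$ ($V = -40 + 8 \left(-2\right) = -40 - 16 = -56$)
$q{\left(h \right)} = -56 + h$ ($q{\left(h \right)} = h - 56 = -56 + h$)
$I{\left(L,J \right)} = -53 + \frac{2 J L}{30 + J}$ ($I{\left(L,J \right)} = \frac{L + L}{J + 30} J + \left(-56 + 3\right) = \frac{2 L}{30 + J} J - 53 = \frac{2 J L}{30 + J} - 53 = -53 + \frac{2 J L}{30 + J}$)
$60 \left(67 - 108\right) + I{\left(-80,31 \right)} = 60 \left(67 - 108\right) + \frac{-1590 - 1643 + 2 \cdot 31 \left(-80\right)}{30 + 31} = 60 \left(-41\right) + \frac{-1590 - 1643 - 4960}{61} = -2460 + \frac{1}{61} \left(-8193\right) = -2460 - \frac{8193}{61} = - \frac{158253}{61}$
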